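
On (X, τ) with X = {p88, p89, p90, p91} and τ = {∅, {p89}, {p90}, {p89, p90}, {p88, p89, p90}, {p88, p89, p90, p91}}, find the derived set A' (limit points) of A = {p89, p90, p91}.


A' = {p88, p91}

For each x ∈ X, list the open sets U ∈ τ with x ∈ U, then check whether U ∩ (A ∖ {x}) ≠ ∅ for every such U.
  x = p88: opens ∋ x are {p88, p89, p90}, {p88, p89, p90, p91}; each meets A ∖ {p88}, so x IS a limit point.
  x = p89: open {p89} ∋ x has {p89} ∩ (A ∖ {p89}) = ∅, so x is NOT a limit point.
  x = p90: open {p90} ∋ x has {p90} ∩ (A ∖ {p90}) = ∅, so x is NOT a limit point.
  x = p91: opens ∋ x are {p88, p89, p90, p91}; each meets A ∖ {p91}, so x IS a limit point.
Collecting: A' = {p88, p91}.


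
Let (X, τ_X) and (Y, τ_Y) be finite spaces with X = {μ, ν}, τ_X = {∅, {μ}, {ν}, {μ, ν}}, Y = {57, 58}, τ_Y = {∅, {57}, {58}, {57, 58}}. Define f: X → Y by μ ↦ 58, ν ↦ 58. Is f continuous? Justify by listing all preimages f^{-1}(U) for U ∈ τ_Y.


f IS continuous.

Compute f^{-1}(U) for each U ∈ τ_Y:
  U = ∅: f^{-1}(U) = ∅ ∈ τ_X ✓.
  U = {57}: f^{-1}(U) = ∅ ∈ τ_X ✓.
  U = {58}: f^{-1}(U) = {μ, ν} ∈ τ_X ✓.
  U = {57, 58}: f^{-1}(U) = {μ, ν} ∈ τ_X ✓.
Every preimage lies in τ_X, so f IS continuous.


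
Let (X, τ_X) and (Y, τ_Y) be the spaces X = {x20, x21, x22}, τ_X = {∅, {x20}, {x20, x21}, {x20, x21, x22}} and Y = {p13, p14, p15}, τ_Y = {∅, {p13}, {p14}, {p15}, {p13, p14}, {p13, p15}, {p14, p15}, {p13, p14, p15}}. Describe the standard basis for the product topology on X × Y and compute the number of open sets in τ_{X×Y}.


Basis B = {∅ × ∅, {x20} × {p13}, {x20} × {p14}, {x20} × {p15}, {x20} × {p13, p14}, {x20} × {p13, p15}, {x20, x21} × {p13}, {x20} × {p14, p15}, {x20, x21} × {p14}, {x20, x21} × {p15}, {x20} × {p13, p14, p15}, {x20, x21, x22} × {p13}, {x20, x21, x22} × {p14}, {x20, x21, x22} × {p15}, {x20, x21} × {p13, p14}, {x20, x21} × {p13, p15}, {x20, x21} × {p14, p15}, {x20, x21} × {p13, p14, p15}, {x20, x21, x22} × {p13, p14}, {x20, x21, x22} × {p13, p15}, {x20, x21, x22} × {p14, p15}, {x20, x21, x22} × {p13, p14, p15}}; |τ_{X×Y}| = 64.

Enumerate products U × V with U ∈ τ_X, V ∈ τ_Y (deduplicated):
  ∅ × ∅ = {} (∅)
  {x20} × {p13} = {(x20,p13)}
  {x20} × {p14} = {(x20,p14)}
  {x20} × {p15} = {(x20,p15)}
  {x20} × {p13, p14} = {(x20,p13), (x20,p14)}
  {x20} × {p13, p15} = {(x20,p13), (x20,p15)}
  {x20, x21} × {p13} = {(x20,p13), (x21,p13)}
  {x20} × {p14, p15} = {(x20,p14), (x20,p15)}
  {x20, x21} × {p14} = {(x20,p14), (x21,p14)}
  {x20, x21} × {p15} = {(x20,p15), (x21,p15)}
  {x20} × {p13, p14, p15} = {(x20,p13), (x20,p14), (x20,p15)}
  {x20, x21, x22} × {p13} = {(x20,p13), (x21,p13), (x22,p13)}
  {x20, x21, x22} × {p14} = {(x20,p14), (x21,p14), (x22,p14)}
  {x20, x21, x22} × {p15} = {(x20,p15), (x21,p15), (x22,p15)}
  {x20, x21} × {p13, p14} = {(x20,p13), (x20,p14), (x21,p13), (x21,p14)}
  {x20, x21} × {p13, p15} = {(x20,p13), (x20,p15), (x21,p13), (x21,p15)}
  {x20, x21} × {p14, p15} = {(x20,p14), (x20,p15), (x21,p14), (x21,p15)}
  {x20, x21} × {p13, p14, p15} = {(x20,p13), (x20,p14), (x20,p15), (x21,p13), (x21,p14), (x21,p15)}
  {x20, x21, x22} × {p13, p14} = {(x20,p13), (x20,p14), (x21,p13), (x21,p14), (x22,p13), (x22,p14)}
  {x20, x21, x22} × {p13, p15} = {(x20,p13), (x20,p15), (x21,p13), (x21,p15), (x22,p13), (x22,p15)}
  {x20, x21, x22} × {p14, p15} = {(x20,p14), (x20,p15), (x21,p14), (x21,p15), (x22,p14), (x22,p15)}
  {x20, x21, x22} × {p13, p14, p15} = {(x20,p13), (x20,p14), (x20,p15), (x21,p13), (x21,p14), (x21,p15), (x22,p13), (x22,p14), (x22,p15)}
These 22 distinct sets form the basis B.
Close under arbitrary unions to get τ_{X×Y}; counting gives |τ_{X×Y}| = 64.


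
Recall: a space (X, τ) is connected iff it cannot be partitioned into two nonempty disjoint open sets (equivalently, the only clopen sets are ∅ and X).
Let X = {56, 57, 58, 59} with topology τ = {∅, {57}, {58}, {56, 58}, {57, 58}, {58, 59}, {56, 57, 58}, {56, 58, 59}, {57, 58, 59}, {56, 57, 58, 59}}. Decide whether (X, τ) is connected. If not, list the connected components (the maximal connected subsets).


(X, τ) is disconnected; components = [{57}, {56, 58, 59}].

Find clopen sets (U ∈ τ with X ∖ U ∈ τ):
  U = ∅, X ∖ U = {56, 57, 58, 59} — both open, so U is clopen.
  U = {57}, X ∖ U = {56, 58, 59} — both open, so U is clopen.
  U = {56, 58, 59}, X ∖ U = {57} — both open, so U is clopen.
  U = {56, 57, 58, 59}, X ∖ U = ∅ — both open, so U is clopen.
Nontrivial clopen(s) exist: e.g. {57}. So (X, τ) is disconnected.
Compute connected components by grouping points that agree on all clopens:
  component: {57}
  component: {56, 58, 59}


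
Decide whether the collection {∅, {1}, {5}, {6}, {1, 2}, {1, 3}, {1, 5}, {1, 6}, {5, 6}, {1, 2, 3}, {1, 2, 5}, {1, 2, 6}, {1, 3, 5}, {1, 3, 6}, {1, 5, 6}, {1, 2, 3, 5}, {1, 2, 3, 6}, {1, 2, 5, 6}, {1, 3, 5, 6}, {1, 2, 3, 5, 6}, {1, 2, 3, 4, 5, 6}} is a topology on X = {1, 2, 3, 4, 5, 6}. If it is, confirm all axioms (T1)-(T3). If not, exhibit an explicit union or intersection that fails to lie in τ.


τ IS a topology on X.

Axiom (T1): ∅ ∈ τ? Yes; X ∈ τ? Yes.
Axiom (T2/T3): check pairwise unions and intersections of members of τ.
All pairwise intersections and unions checked — each lies in τ. Therefore τ satisfies (T1), (T2), (T3): it IS a topology on X.


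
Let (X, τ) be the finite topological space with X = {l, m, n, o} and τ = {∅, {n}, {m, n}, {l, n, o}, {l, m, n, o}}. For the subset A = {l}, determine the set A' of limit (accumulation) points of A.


A' = {o}

For each x ∈ X, list the open sets U ∈ τ with x ∈ U, then check whether U ∩ (A ∖ {x}) ≠ ∅ for every such U.
  x = l: open {l, n, o} ∋ x has {l, n, o} ∩ (A ∖ {l}) = ∅, so x is NOT a limit point.
  x = m: open {m, n} ∋ x has {m, n} ∩ (A ∖ {m}) = ∅, so x is NOT a limit point.
  x = n: open {n} ∋ x has {n} ∩ (A ∖ {n}) = ∅, so x is NOT a limit point.
  x = o: opens ∋ x are {l, n, o}, {l, m, n, o}; each meets A ∖ {o}, so x IS a limit point.
Collecting: A' = {o}.


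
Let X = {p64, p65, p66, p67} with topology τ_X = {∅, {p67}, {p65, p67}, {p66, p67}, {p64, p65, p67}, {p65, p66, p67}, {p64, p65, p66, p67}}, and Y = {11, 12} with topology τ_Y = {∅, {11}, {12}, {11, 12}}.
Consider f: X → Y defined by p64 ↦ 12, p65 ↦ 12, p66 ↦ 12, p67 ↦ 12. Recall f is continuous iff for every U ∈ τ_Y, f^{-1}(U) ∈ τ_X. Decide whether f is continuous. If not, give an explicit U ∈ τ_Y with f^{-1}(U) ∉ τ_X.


f IS continuous.

Compute f^{-1}(U) for each U ∈ τ_Y:
  U = ∅: f^{-1}(U) = ∅ ∈ τ_X ✓.
  U = {11}: f^{-1}(U) = ∅ ∈ τ_X ✓.
  U = {12}: f^{-1}(U) = {p64, p65, p66, p67} ∈ τ_X ✓.
  U = {11, 12}: f^{-1}(U) = {p64, p65, p66, p67} ∈ τ_X ✓.
Every preimage lies in τ_X, so f IS continuous.


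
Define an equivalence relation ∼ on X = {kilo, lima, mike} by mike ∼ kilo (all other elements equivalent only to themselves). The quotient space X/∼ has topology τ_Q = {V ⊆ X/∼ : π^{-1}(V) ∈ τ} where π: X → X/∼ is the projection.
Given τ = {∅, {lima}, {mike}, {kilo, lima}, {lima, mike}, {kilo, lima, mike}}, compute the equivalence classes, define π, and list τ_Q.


X/∼ = {[kilo=mike], [lima]}; |τ_Q| = 3.

Equivalence classes: [kilo=mike], [lima].
Quotient map π: X → X/∼ sends kilo ↦ [kilo=mike], lima ↦ [lima], mike ↦ [kilo=mike].
For each subset V ⊆ X/∼, compute π^{-1}(V) ⊆ X and check whether π^{-1}(V) ∈ τ. V is open in τ_Q iff π^{-1}(V) ∈ τ.
  V = {}: π^{-1}(V) = ∅ ∈ τ ✓.
  V = {[kilo=mike]}: π^{-1}(V) = {kilo, mike} ∉ τ ✗.
  V = {[lima]}: π^{-1}(V) = {lima} ∈ τ ✓.
  V = {[kilo=mike], [lima]}: π^{-1}(V) = {kilo, lima, mike} ∈ τ ✓.
Open sets in the quotient: τ_Q = {{}, {[lima]}, {[kilo=mike], [lima]}} (3 elements).


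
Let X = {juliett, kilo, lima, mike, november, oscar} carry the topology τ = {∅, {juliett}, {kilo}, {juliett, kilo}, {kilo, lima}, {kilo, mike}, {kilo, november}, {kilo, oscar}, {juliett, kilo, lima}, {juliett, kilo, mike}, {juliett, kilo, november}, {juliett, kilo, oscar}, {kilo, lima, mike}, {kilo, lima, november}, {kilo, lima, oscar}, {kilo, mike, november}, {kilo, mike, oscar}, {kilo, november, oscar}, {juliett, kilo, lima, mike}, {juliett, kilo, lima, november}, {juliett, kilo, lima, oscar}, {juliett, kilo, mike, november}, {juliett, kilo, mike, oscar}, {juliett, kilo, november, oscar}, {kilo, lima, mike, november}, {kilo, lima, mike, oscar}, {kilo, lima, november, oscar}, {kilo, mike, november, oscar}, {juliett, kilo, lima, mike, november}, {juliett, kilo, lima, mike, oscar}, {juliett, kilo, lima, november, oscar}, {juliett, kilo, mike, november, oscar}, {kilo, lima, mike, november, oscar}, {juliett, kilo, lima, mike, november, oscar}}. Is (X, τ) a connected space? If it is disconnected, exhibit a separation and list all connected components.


(X, τ) is disconnected; components = [{juliett}, {kilo, lima, mike, november, oscar}].

Find clopen sets (U ∈ τ with X ∖ U ∈ τ):
  U = ∅, X ∖ U = {juliett, kilo, lima, mike, november, oscar} — both open, so U is clopen.
  U = {juliett}, X ∖ U = {kilo, lima, mike, november, oscar} — both open, so U is clopen.
  U = {kilo, lima, mike, november, oscar}, X ∖ U = {juliett} — both open, so U is clopen.
  U = {juliett, kilo, lima, mike, november, oscar}, X ∖ U = ∅ — both open, so U is clopen.
Nontrivial clopen(s) exist: e.g. {kilo, lima, mike, november, oscar}. So (X, τ) is disconnected.
Compute connected components by grouping points that agree on all clopens:
  component: {juliett}
  component: {kilo, lima, mike, november, oscar}


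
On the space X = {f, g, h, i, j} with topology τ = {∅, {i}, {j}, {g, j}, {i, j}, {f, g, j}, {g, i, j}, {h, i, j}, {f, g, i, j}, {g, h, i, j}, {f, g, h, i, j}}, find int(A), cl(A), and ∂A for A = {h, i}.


int(A) = {i}, cl(A) = {h, i}, ∂A = {h}.

Closed sets in (X, τ) are complements of opens:
  closed(X, τ) = {∅, {f}, {h}, {f, g}, {f, h}, {h, i}, {f, g, h}, {f, h, i}, {f, g, h, i}, {f, g, h, j}, {f, g, h, i, j}}.
int(A) = ⋃ {U ∈ τ : U ⊆ A}. Opens contained in A: ∅, {i}.
Taking the union of these: int(A) = {i}.
cl(A) = ⋂ {C closed : A ⊆ C}. Closed sets containing A: {h, i}, {f, h, i}, {f, g, h, i}, {f, g, h, i, j}.
Intersecting these: cl(A) = {h, i}.
∂A = cl(A) ∖ int(A) = {h, i} ∖ {i} = {h}.


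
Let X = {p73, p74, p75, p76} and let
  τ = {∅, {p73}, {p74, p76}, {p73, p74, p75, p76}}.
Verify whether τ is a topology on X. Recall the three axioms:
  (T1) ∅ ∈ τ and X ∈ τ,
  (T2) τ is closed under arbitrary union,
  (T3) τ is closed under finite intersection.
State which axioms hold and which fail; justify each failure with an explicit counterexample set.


τ is NOT a topology on X.

Axiom (T1): ∅ ∈ τ? Yes; X ∈ τ? Yes.
Axiom (T2/T3): check pairwise unions and intersections of members of τ.
Counterexample for (T2): {p73} ∪ {p74, p76} = {p73, p74, p76} ∉ τ. Therefore τ is NOT a topology.


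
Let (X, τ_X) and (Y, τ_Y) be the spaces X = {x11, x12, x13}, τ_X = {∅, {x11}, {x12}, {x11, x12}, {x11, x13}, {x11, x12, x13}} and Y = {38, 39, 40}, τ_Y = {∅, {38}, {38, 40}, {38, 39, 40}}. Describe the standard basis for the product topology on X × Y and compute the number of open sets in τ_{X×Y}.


Basis B = {∅ × ∅, {x11} × {38}, {x12} × {38}, {x11} × {38, 40}, {x11, x12} × {38}, {x11, x13} × {38}, {x12} × {38, 40}, {x11} × {38, 39, 40}, {x11, x12, x13} × {38}, {x12} × {38, 39, 40}, {x11, x12} × {38, 40}, {x11, x13} × {38, 40}, {x11, x12} × {38, 39, 40}, {x11, x13} × {38, 39, 40}, {x11, x12, x13} × {38, 40}, {x11, x12, x13} × {38, 39, 40}}; |τ_{X×Y}| = 40.

Enumerate products U × V with U ∈ τ_X, V ∈ τ_Y (deduplicated):
  ∅ × ∅ = {} (∅)
  {x11} × {38} = {(x11,38)}
  {x12} × {38} = {(x12,38)}
  {x11} × {38, 40} = {(x11,38), (x11,40)}
  {x11, x12} × {38} = {(x11,38), (x12,38)}
  {x11, x13} × {38} = {(x11,38), (x13,38)}
  {x12} × {38, 40} = {(x12,38), (x12,40)}
  {x11} × {38, 39, 40} = {(x11,38), (x11,39), (x11,40)}
  {x11, x12, x13} × {38} = {(x11,38), (x12,38), (x13,38)}
  {x12} × {38, 39, 40} = {(x12,38), (x12,39), (x12,40)}
  {x11, x12} × {38, 40} = {(x11,38), (x11,40), (x12,38), (x12,40)}
  {x11, x13} × {38, 40} = {(x11,38), (x11,40), (x13,38), (x13,40)}
  {x11, x12} × {38, 39, 40} = {(x11,38), (x11,39), (x11,40), (x12,38), (x12,39), (x12,40)}
  {x11, x13} × {38, 39, 40} = {(x11,38), (x11,39), (x11,40), (x13,38), (x13,39), (x13,40)}
  {x11, x12, x13} × {38, 40} = {(x11,38), (x11,40), (x12,38), (x12,40), (x13,38), (x13,40)}
  {x11, x12, x13} × {38, 39, 40} = {(x11,38), (x11,39), (x11,40), (x12,38), (x12,39), (x12,40), (x13,38), (x13,39), (x13,40)}
These 16 distinct sets form the basis B.
Close under arbitrary unions to get τ_{X×Y}; counting gives |τ_{X×Y}| = 40.


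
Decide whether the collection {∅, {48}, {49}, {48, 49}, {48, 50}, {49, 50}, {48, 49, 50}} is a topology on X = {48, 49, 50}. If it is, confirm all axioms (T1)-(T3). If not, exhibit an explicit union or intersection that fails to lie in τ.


τ is NOT a topology on X.

Axiom (T1): ∅ ∈ τ? Yes; X ∈ τ? Yes.
Axiom (T2/T3): check pairwise unions and intersections of members of τ.
Counterexample for (T3): {48, 50} ∩ {49, 50} = {50} ∉ τ. Therefore τ is NOT a topology.


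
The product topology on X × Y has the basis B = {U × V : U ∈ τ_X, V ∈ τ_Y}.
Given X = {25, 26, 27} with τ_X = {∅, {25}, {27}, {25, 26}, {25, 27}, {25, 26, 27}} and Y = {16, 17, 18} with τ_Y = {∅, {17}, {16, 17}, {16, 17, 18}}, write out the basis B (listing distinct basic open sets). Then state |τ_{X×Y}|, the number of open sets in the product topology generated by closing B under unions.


Basis B = {∅ × ∅, {25} × {17}, {27} × {17}, {25} × {16, 17}, {25, 26} × {17}, {25, 27} × {17}, {27} × {16, 17}, {25} × {16, 17, 18}, {25, 26, 27} × {17}, {27} × {16, 17, 18}, {25, 26} × {16, 17}, {25, 27} × {16, 17}, {25, 26} × {16, 17, 18}, {25, 27} × {16, 17, 18}, {25, 26, 27} × {16, 17}, {25, 26, 27} × {16, 17, 18}}; |τ_{X×Y}| = 40.

Enumerate products U × V with U ∈ τ_X, V ∈ τ_Y (deduplicated):
  ∅ × ∅ = {} (∅)
  {25} × {17} = {(25,17)}
  {27} × {17} = {(27,17)}
  {25} × {16, 17} = {(25,16), (25,17)}
  {25, 26} × {17} = {(25,17), (26,17)}
  {25, 27} × {17} = {(25,17), (27,17)}
  {27} × {16, 17} = {(27,16), (27,17)}
  {25} × {16, 17, 18} = {(25,16), (25,17), (25,18)}
  {25, 26, 27} × {17} = {(25,17), (26,17), (27,17)}
  {27} × {16, 17, 18} = {(27,16), (27,17), (27,18)}
  {25, 26} × {16, 17} = {(25,16), (25,17), (26,16), (26,17)}
  {25, 27} × {16, 17} = {(25,16), (25,17), (27,16), (27,17)}
  {25, 26} × {16, 17, 18} = {(25,16), (25,17), (25,18), (26,16), (26,17), (26,18)}
  {25, 27} × {16, 17, 18} = {(25,16), (25,17), (25,18), (27,16), (27,17), (27,18)}
  {25, 26, 27} × {16, 17} = {(25,16), (25,17), (26,16), (26,17), (27,16), (27,17)}
  {25, 26, 27} × {16, 17, 18} = {(25,16), (25,17), (25,18), (26,16), (26,17), (26,18), (27,16), (27,17), (27,18)}
These 16 distinct sets form the basis B.
Close under arbitrary unions to get τ_{X×Y}; counting gives |τ_{X×Y}| = 40.


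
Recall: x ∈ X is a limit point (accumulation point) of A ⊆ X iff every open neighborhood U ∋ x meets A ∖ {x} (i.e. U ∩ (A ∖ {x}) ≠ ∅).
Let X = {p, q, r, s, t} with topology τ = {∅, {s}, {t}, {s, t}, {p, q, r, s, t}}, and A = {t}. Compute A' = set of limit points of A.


A' = {p, q, r}

For each x ∈ X, list the open sets U ∈ τ with x ∈ U, then check whether U ∩ (A ∖ {x}) ≠ ∅ for every such U.
  x = p: opens ∋ x are {p, q, r, s, t}; each meets A ∖ {p}, so x IS a limit point.
  x = q: opens ∋ x are {p, q, r, s, t}; each meets A ∖ {q}, so x IS a limit point.
  x = r: opens ∋ x are {p, q, r, s, t}; each meets A ∖ {r}, so x IS a limit point.
  x = s: open {s} ∋ x has {s} ∩ (A ∖ {s}) = ∅, so x is NOT a limit point.
  x = t: open {t} ∋ x has {t} ∩ (A ∖ {t}) = ∅, so x is NOT a limit point.
Collecting: A' = {p, q, r}.


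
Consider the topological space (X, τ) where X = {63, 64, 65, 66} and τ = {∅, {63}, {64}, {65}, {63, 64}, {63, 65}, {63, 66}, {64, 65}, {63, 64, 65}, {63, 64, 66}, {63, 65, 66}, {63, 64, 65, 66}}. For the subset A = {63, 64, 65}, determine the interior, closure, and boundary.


int(A) = {63, 64, 65}, cl(A) = {63, 64, 65, 66}, ∂A = {66}.

Closed sets in (X, τ) are complements of opens:
  closed(X, τ) = {∅, {64}, {65}, {66}, {63, 66}, {64, 65}, {64, 66}, {65, 66}, {63, 64, 66}, {63, 65, 66}, {64, 65, 66}, {63, 64, 65, 66}}.
int(A) = ⋃ {U ∈ τ : U ⊆ A}. Opens contained in A: ∅, {63}, {64}, {65}, {63, 64}, {63, 65}, {64, 65}, {63, 64, 65}.
Taking the union of these: int(A) = {63, 64, 65}.
cl(A) = ⋂ {C closed : A ⊆ C}. Closed sets containing A: {63, 64, 65, 66}.
Intersecting these: cl(A) = {63, 64, 65, 66}.
∂A = cl(A) ∖ int(A) = {63, 64, 65, 66} ∖ {63, 64, 65} = {66}.


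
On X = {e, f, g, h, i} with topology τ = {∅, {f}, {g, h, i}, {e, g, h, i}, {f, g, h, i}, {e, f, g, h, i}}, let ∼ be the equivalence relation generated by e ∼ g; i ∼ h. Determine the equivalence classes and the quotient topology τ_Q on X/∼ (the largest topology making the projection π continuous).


X/∼ = {[e=g], [f], [h=i]}; |τ_Q| = 4.

Equivalence classes: [e=g], [f], [h=i].
Quotient map π: X → X/∼ sends e ↦ [e=g], f ↦ [f], g ↦ [e=g], h ↦ [h=i], i ↦ [h=i].
For each subset V ⊆ X/∼, compute π^{-1}(V) ⊆ X and check whether π^{-1}(V) ∈ τ. V is open in τ_Q iff π^{-1}(V) ∈ τ.
  V = {}: π^{-1}(V) = ∅ ∈ τ ✓.
  V = {[e=g]}: π^{-1}(V) = {e, g} ∉ τ ✗.
  V = {[f]}: π^{-1}(V) = {f} ∈ τ ✓.
  V = {[e=g], [f]}: π^{-1}(V) = {e, f, g} ∉ τ ✗.
  V = {[h=i]}: π^{-1}(V) = {h, i} ∉ τ ✗.
  V = {[e=g], [h=i]}: π^{-1}(V) = {e, g, h, i} ∈ τ ✓.
  V = {[f], [h=i]}: π^{-1}(V) = {f, h, i} ∉ τ ✗.
  V = {[e=g], [f], [h=i]}: π^{-1}(V) = {e, f, g, h, i} ∈ τ ✓.
Open sets in the quotient: τ_Q = {{}, {[f]}, {[e=g], [h=i]}, {[e=g], [f], [h=i]}} (4 elements).


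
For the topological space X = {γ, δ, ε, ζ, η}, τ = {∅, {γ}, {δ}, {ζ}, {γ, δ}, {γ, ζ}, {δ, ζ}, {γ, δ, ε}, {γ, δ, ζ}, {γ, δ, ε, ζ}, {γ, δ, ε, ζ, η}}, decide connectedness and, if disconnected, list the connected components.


(X, τ) is connected.

Find clopen sets (U ∈ τ with X ∖ U ∈ τ):
  U = ∅, X ∖ U = {γ, δ, ε, ζ, η} — both open, so U is clopen.
  U = {γ, δ, ε, ζ, η}, X ∖ U = ∅ — both open, so U is clopen.
Only trivial clopens (∅ and X) exist, so (X, τ) is connected.
Compute connected components by grouping points that agree on all clopens:
  component: {γ, δ, ε, ζ, η}


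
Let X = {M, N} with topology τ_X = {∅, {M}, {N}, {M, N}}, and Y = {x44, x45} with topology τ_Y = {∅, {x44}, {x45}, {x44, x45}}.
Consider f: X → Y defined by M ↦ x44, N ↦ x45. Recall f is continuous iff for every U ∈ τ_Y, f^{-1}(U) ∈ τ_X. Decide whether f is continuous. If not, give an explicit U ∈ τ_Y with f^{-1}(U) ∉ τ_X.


f IS continuous.

Compute f^{-1}(U) for each U ∈ τ_Y:
  U = ∅: f^{-1}(U) = ∅ ∈ τ_X ✓.
  U = {x44}: f^{-1}(U) = {M} ∈ τ_X ✓.
  U = {x45}: f^{-1}(U) = {N} ∈ τ_X ✓.
  U = {x44, x45}: f^{-1}(U) = {M, N} ∈ τ_X ✓.
Every preimage lies in τ_X, so f IS continuous.


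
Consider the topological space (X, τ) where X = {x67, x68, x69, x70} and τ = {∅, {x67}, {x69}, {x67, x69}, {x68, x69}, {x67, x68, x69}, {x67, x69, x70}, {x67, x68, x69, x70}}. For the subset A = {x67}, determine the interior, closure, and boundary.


int(A) = {x67}, cl(A) = {x67, x70}, ∂A = {x70}.

Closed sets in (X, τ) are complements of opens:
  closed(X, τ) = {∅, {x68}, {x70}, {x67, x70}, {x68, x70}, {x67, x68, x70}, {x68, x69, x70}, {x67, x68, x69, x70}}.
int(A) = ⋃ {U ∈ τ : U ⊆ A}. Opens contained in A: ∅, {x67}.
Taking the union of these: int(A) = {x67}.
cl(A) = ⋂ {C closed : A ⊆ C}. Closed sets containing A: {x67, x70}, {x67, x68, x70}, {x67, x68, x69, x70}.
Intersecting these: cl(A) = {x67, x70}.
∂A = cl(A) ∖ int(A) = {x67, x70} ∖ {x67} = {x70}.


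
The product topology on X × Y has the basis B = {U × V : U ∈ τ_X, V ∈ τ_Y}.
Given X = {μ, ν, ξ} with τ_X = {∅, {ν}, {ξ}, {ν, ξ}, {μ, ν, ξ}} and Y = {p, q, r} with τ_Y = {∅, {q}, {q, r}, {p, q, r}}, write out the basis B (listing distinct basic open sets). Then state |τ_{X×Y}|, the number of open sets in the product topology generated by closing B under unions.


Basis B = {∅ × ∅, {ν} × {q}, {ξ} × {q}, {ν} × {q, r}, {ν, ξ} × {q}, {ξ} × {q, r}, {μ, ν, ξ} × {q}, {ν} × {p, q, r}, {ξ} × {p, q, r}, {ν, ξ} × {q, r}, {μ, ν, ξ} × {q, r}, {ν, ξ} × {p, q, r}, {μ, ν, ξ} × {p, q, r}}; |τ_{X×Y}| = 30.

Enumerate products U × V with U ∈ τ_X, V ∈ τ_Y (deduplicated):
  ∅ × ∅ = {} (∅)
  {ν} × {q} = {(ν,q)}
  {ξ} × {q} = {(ξ,q)}
  {ν} × {q, r} = {(ν,q), (ν,r)}
  {ν, ξ} × {q} = {(ν,q), (ξ,q)}
  {ξ} × {q, r} = {(ξ,q), (ξ,r)}
  {μ, ν, ξ} × {q} = {(μ,q), (ν,q), (ξ,q)}
  {ν} × {p, q, r} = {(ν,p), (ν,q), (ν,r)}
  {ξ} × {p, q, r} = {(ξ,p), (ξ,q), (ξ,r)}
  {ν, ξ} × {q, r} = {(ν,q), (ν,r), (ξ,q), (ξ,r)}
  {μ, ν, ξ} × {q, r} = {(μ,q), (μ,r), (ν,q), (ν,r), (ξ,q), (ξ,r)}
  {ν, ξ} × {p, q, r} = {(ν,p), (ν,q), (ν,r), (ξ,p), (ξ,q), (ξ,r)}
  {μ, ν, ξ} × {p, q, r} = {(μ,p), (μ,q), (μ,r), (ν,p), (ν,q), (ν,r), (ξ,p), (ξ,q), (ξ,r)}
These 13 distinct sets form the basis B.
Close under arbitrary unions to get τ_{X×Y}; counting gives |τ_{X×Y}| = 30.


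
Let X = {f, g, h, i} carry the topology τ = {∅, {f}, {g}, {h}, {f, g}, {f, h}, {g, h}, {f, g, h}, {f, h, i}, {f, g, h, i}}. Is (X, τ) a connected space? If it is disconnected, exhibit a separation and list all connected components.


(X, τ) is disconnected; components = [{g}, {f, h, i}].

Find clopen sets (U ∈ τ with X ∖ U ∈ τ):
  U = ∅, X ∖ U = {f, g, h, i} — both open, so U is clopen.
  U = {g}, X ∖ U = {f, h, i} — both open, so U is clopen.
  U = {f, h, i}, X ∖ U = {g} — both open, so U is clopen.
  U = {f, g, h, i}, X ∖ U = ∅ — both open, so U is clopen.
Nontrivial clopen(s) exist: e.g. {g}. So (X, τ) is disconnected.
Compute connected components by grouping points that agree on all clopens:
  component: {g}
  component: {f, h, i}


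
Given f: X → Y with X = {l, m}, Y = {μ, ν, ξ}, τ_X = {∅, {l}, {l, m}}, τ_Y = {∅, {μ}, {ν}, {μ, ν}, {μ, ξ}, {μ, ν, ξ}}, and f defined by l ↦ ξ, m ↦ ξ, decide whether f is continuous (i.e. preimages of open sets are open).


f IS continuous.

Compute f^{-1}(U) for each U ∈ τ_Y:
  U = ∅: f^{-1}(U) = ∅ ∈ τ_X ✓.
  U = {μ}: f^{-1}(U) = ∅ ∈ τ_X ✓.
  U = {ν}: f^{-1}(U) = ∅ ∈ τ_X ✓.
  U = {μ, ν}: f^{-1}(U) = ∅ ∈ τ_X ✓.
  U = {μ, ξ}: f^{-1}(U) = {l, m} ∈ τ_X ✓.
  U = {μ, ν, ξ}: f^{-1}(U) = {l, m} ∈ τ_X ✓.
Every preimage lies in τ_X, so f IS continuous.


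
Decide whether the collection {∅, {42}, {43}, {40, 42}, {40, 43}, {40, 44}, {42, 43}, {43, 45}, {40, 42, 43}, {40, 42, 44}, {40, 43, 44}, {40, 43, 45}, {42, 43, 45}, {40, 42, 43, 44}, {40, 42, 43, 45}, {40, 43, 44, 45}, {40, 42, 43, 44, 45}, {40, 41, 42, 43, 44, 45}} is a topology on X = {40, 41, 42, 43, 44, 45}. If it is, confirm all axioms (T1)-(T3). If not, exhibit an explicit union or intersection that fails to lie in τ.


τ is NOT a topology on X.

Axiom (T1): ∅ ∈ τ? Yes; X ∈ τ? Yes.
Axiom (T2/T3): check pairwise unions and intersections of members of τ.
Counterexample for (T3): {40, 42} ∩ {40, 43} = {40} ∉ τ. Therefore τ is NOT a topology.


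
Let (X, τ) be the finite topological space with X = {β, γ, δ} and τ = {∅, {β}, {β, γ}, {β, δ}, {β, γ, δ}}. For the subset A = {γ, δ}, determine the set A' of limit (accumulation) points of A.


A' = ∅

For each x ∈ X, list the open sets U ∈ τ with x ∈ U, then check whether U ∩ (A ∖ {x}) ≠ ∅ for every such U.
  x = β: open {β} ∋ x has {β} ∩ (A ∖ {β}) = ∅, so x is NOT a limit point.
  x = γ: open {β, γ} ∋ x has {β, γ} ∩ (A ∖ {γ}) = ∅, so x is NOT a limit point.
  x = δ: open {β, δ} ∋ x has {β, δ} ∩ (A ∖ {δ}) = ∅, so x is NOT a limit point.
Collecting: A' = ∅.


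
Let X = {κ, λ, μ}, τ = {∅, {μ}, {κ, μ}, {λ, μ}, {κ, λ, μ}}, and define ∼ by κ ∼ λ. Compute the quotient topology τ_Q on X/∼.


X/∼ = {[κ=λ], [μ]}; |τ_Q| = 3.

Equivalence classes: [κ=λ], [μ].
Quotient map π: X → X/∼ sends κ ↦ [κ=λ], λ ↦ [κ=λ], μ ↦ [μ].
For each subset V ⊆ X/∼, compute π^{-1}(V) ⊆ X and check whether π^{-1}(V) ∈ τ. V is open in τ_Q iff π^{-1}(V) ∈ τ.
  V = {}: π^{-1}(V) = ∅ ∈ τ ✓.
  V = {[κ=λ]}: π^{-1}(V) = {κ, λ} ∉ τ ✗.
  V = {[μ]}: π^{-1}(V) = {μ} ∈ τ ✓.
  V = {[κ=λ], [μ]}: π^{-1}(V) = {κ, λ, μ} ∈ τ ✓.
Open sets in the quotient: τ_Q = {{}, {[μ]}, {[κ=λ], [μ]}} (3 elements).


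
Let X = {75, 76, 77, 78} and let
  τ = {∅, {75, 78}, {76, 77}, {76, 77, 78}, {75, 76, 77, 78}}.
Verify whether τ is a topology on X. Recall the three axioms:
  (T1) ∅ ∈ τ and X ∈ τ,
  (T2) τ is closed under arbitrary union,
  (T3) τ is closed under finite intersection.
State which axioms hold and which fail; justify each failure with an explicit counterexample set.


τ is NOT a topology on X.

Axiom (T1): ∅ ∈ τ? Yes; X ∈ τ? Yes.
Axiom (T2/T3): check pairwise unions and intersections of members of τ.
Counterexample for (T3): {75, 78} ∩ {76, 77, 78} = {78} ∉ τ. Therefore τ is NOT a topology.


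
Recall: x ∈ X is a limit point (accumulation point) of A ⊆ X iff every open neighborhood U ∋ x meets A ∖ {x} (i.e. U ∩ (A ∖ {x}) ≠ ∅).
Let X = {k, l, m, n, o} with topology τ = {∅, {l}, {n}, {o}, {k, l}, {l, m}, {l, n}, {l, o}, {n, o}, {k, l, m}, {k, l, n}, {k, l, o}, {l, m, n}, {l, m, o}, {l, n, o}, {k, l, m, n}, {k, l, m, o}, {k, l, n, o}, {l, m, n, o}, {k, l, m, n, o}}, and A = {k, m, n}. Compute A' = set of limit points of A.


A' = ∅

For each x ∈ X, list the open sets U ∈ τ with x ∈ U, then check whether U ∩ (A ∖ {x}) ≠ ∅ for every such U.
  x = k: open {k, l} ∋ x has {k, l} ∩ (A ∖ {k}) = ∅, so x is NOT a limit point.
  x = l: open {l} ∋ x has {l} ∩ (A ∖ {l}) = ∅, so x is NOT a limit point.
  x = m: open {l, m} ∋ x has {l, m} ∩ (A ∖ {m}) = ∅, so x is NOT a limit point.
  x = n: open {n} ∋ x has {n} ∩ (A ∖ {n}) = ∅, so x is NOT a limit point.
  x = o: open {o} ∋ x has {o} ∩ (A ∖ {o}) = ∅, so x is NOT a limit point.
Collecting: A' = ∅.


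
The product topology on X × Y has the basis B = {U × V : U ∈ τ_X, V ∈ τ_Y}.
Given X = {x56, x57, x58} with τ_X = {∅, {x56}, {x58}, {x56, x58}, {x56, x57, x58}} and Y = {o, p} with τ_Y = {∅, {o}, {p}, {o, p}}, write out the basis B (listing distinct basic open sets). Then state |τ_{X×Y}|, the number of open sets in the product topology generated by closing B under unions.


Basis B = {∅ × ∅, {x56} × {o}, {x56} × {p}, {x58} × {o}, {x58} × {p}, {x56} × {o, p}, {x56, x58} × {o}, {x56, x58} × {p}, {x58} × {o, p}, {x56, x57, x58} × {o}, {x56, x57, x58} × {p}, {x56, x58} × {o, p}, {x56, x57, x58} × {o, p}}; |τ_{X×Y}| = 25.

Enumerate products U × V with U ∈ τ_X, V ∈ τ_Y (deduplicated):
  ∅ × ∅ = {} (∅)
  {x56} × {o} = {(x56,o)}
  {x56} × {p} = {(x56,p)}
  {x58} × {o} = {(x58,o)}
  {x58} × {p} = {(x58,p)}
  {x56} × {o, p} = {(x56,o), (x56,p)}
  {x56, x58} × {o} = {(x56,o), (x58,o)}
  {x56, x58} × {p} = {(x56,p), (x58,p)}
  {x58} × {o, p} = {(x58,o), (x58,p)}
  {x56, x57, x58} × {o} = {(x56,o), (x57,o), (x58,o)}
  {x56, x57, x58} × {p} = {(x56,p), (x57,p), (x58,p)}
  {x56, x58} × {o, p} = {(x56,o), (x56,p), (x58,o), (x58,p)}
  {x56, x57, x58} × {o, p} = {(x56,o), (x56,p), (x57,o), (x57,p), (x58,o), (x58,p)}
These 13 distinct sets form the basis B.
Close under arbitrary unions to get τ_{X×Y}; counting gives |τ_{X×Y}| = 25.


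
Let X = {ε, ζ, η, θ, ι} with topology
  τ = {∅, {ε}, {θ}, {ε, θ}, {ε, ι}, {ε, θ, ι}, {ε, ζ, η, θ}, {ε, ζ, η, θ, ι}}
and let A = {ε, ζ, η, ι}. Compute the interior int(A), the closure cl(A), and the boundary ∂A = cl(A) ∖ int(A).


int(A) = {ε, ι}, cl(A) = {ε, ζ, η, ι}, ∂A = {ζ, η}.

Closed sets in (X, τ) are complements of opens:
  closed(X, τ) = {∅, {ι}, {ζ, η}, {ζ, η, θ}, {ζ, η, ι}, {ε, ζ, η, ι}, {ζ, η, θ, ι}, {ε, ζ, η, θ, ι}}.
int(A) = ⋃ {U ∈ τ : U ⊆ A}. Opens contained in A: ∅, {ε}, {ε, ι}.
Taking the union of these: int(A) = {ε, ι}.
cl(A) = ⋂ {C closed : A ⊆ C}. Closed sets containing A: {ε, ζ, η, ι}, {ε, ζ, η, θ, ι}.
Intersecting these: cl(A) = {ε, ζ, η, ι}.
∂A = cl(A) ∖ int(A) = {ε, ζ, η, ι} ∖ {ε, ι} = {ζ, η}.


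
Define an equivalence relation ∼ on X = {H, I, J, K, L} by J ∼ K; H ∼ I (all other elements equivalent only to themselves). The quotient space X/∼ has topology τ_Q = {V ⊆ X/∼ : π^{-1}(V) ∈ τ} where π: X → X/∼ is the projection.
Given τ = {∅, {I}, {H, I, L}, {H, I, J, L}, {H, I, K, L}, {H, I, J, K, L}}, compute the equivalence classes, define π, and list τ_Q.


X/∼ = {[H=I], [J=K], [L]}; |τ_Q| = 3.

Equivalence classes: [H=I], [J=K], [L].
Quotient map π: X → X/∼ sends H ↦ [H=I], I ↦ [H=I], J ↦ [J=K], K ↦ [J=K], L ↦ [L].
For each subset V ⊆ X/∼, compute π^{-1}(V) ⊆ X and check whether π^{-1}(V) ∈ τ. V is open in τ_Q iff π^{-1}(V) ∈ τ.
  V = {}: π^{-1}(V) = ∅ ∈ τ ✓.
  V = {[H=I]}: π^{-1}(V) = {H, I} ∉ τ ✗.
  V = {[J=K]}: π^{-1}(V) = {J, K} ∉ τ ✗.
  V = {[H=I], [J=K]}: π^{-1}(V) = {H, I, J, K} ∉ τ ✗.
  V = {[L]}: π^{-1}(V) = {L} ∉ τ ✗.
  V = {[H=I], [L]}: π^{-1}(V) = {H, I, L} ∈ τ ✓.
  V = {[J=K], [L]}: π^{-1}(V) = {J, K, L} ∉ τ ✗.
  V = {[H=I], [J=K], [L]}: π^{-1}(V) = {H, I, J, K, L} ∈ τ ✓.
Open sets in the quotient: τ_Q = {{}, {[H=I], [L]}, {[H=I], [J=K], [L]}} (3 elements).


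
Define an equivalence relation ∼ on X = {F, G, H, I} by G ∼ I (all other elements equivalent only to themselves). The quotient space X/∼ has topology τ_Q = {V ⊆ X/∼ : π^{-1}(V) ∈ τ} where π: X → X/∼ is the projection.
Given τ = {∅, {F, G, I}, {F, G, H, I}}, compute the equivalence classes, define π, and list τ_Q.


X/∼ = {[F], [G=I], [H]}; |τ_Q| = 3.

Equivalence classes: [F], [G=I], [H].
Quotient map π: X → X/∼ sends F ↦ [F], G ↦ [G=I], H ↦ [H], I ↦ [G=I].
For each subset V ⊆ X/∼, compute π^{-1}(V) ⊆ X and check whether π^{-1}(V) ∈ τ. V is open in τ_Q iff π^{-1}(V) ∈ τ.
  V = {}: π^{-1}(V) = ∅ ∈ τ ✓.
  V = {[F]}: π^{-1}(V) = {F} ∉ τ ✗.
  V = {[G=I]}: π^{-1}(V) = {G, I} ∉ τ ✗.
  V = {[F], [G=I]}: π^{-1}(V) = {F, G, I} ∈ τ ✓.
  V = {[H]}: π^{-1}(V) = {H} ∉ τ ✗.
  V = {[F], [H]}: π^{-1}(V) = {F, H} ∉ τ ✗.
  V = {[G=I], [H]}: π^{-1}(V) = {G, H, I} ∉ τ ✗.
  V = {[F], [G=I], [H]}: π^{-1}(V) = {F, G, H, I} ∈ τ ✓.
Open sets in the quotient: τ_Q = {{}, {[F], [G=I]}, {[F], [G=I], [H]}} (3 elements).


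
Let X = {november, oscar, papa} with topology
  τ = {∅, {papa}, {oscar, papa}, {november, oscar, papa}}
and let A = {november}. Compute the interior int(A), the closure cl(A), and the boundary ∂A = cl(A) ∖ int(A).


int(A) = ∅, cl(A) = {november}, ∂A = {november}.

Closed sets in (X, τ) are complements of opens:
  closed(X, τ) = {∅, {november}, {november, oscar}, {november, oscar, papa}}.
int(A) = ⋃ {U ∈ τ : U ⊆ A}. Opens contained in A: ∅.
Taking the union of these: int(A) = ∅.
cl(A) = ⋂ {C closed : A ⊆ C}. Closed sets containing A: {november}, {november, oscar}, {november, oscar, papa}.
Intersecting these: cl(A) = {november}.
∂A = cl(A) ∖ int(A) = {november} ∖ ∅ = {november}.


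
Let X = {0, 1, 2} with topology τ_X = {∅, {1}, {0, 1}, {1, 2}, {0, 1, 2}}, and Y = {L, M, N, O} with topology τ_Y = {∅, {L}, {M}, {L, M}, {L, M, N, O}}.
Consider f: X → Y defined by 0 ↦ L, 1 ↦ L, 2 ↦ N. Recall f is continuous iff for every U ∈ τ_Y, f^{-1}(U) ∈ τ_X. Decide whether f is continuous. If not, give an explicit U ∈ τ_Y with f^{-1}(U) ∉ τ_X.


f IS continuous.

Compute f^{-1}(U) for each U ∈ τ_Y:
  U = ∅: f^{-1}(U) = ∅ ∈ τ_X ✓.
  U = {L}: f^{-1}(U) = {0, 1} ∈ τ_X ✓.
  U = {M}: f^{-1}(U) = ∅ ∈ τ_X ✓.
  U = {L, M}: f^{-1}(U) = {0, 1} ∈ τ_X ✓.
  U = {L, M, N, O}: f^{-1}(U) = {0, 1, 2} ∈ τ_X ✓.
Every preimage lies in τ_X, so f IS continuous.


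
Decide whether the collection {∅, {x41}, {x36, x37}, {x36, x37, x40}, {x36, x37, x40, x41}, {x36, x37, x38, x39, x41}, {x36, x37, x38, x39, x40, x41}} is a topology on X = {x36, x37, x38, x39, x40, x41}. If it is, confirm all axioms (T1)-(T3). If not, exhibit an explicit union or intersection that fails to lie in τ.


τ is NOT a topology on X.

Axiom (T1): ∅ ∈ τ? Yes; X ∈ τ? Yes.
Axiom (T2/T3): check pairwise unions and intersections of members of τ.
Counterexample for (T2): {x41} ∪ {x36, x37} = {x36, x37, x41} ∉ τ. Therefore τ is NOT a topology.


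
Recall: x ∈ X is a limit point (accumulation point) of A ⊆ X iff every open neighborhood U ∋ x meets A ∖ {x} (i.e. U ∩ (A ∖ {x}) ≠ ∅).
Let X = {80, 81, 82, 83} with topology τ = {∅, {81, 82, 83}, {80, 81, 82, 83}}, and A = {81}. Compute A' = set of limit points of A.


A' = {80, 82, 83}

For each x ∈ X, list the open sets U ∈ τ with x ∈ U, then check whether U ∩ (A ∖ {x}) ≠ ∅ for every such U.
  x = 80: opens ∋ x are {80, 81, 82, 83}; each meets A ∖ {80}, so x IS a limit point.
  x = 81: open {81, 82, 83} ∋ x has {81, 82, 83} ∩ (A ∖ {81}) = ∅, so x is NOT a limit point.
  x = 82: opens ∋ x are {81, 82, 83}, {80, 81, 82, 83}; each meets A ∖ {82}, so x IS a limit point.
  x = 83: opens ∋ x are {81, 82, 83}, {80, 81, 82, 83}; each meets A ∖ {83}, so x IS a limit point.
Collecting: A' = {80, 82, 83}.


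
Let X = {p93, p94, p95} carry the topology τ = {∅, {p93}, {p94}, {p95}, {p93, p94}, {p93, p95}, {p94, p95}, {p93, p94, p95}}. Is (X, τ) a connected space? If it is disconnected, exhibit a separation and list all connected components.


(X, τ) is disconnected; components = [{p93}, {p94}, {p95}].

Find clopen sets (U ∈ τ with X ∖ U ∈ τ):
  U = ∅, X ∖ U = {p93, p94, p95} — both open, so U is clopen.
  U = {p93}, X ∖ U = {p94, p95} — both open, so U is clopen.
  U = {p94}, X ∖ U = {p93, p95} — both open, so U is clopen.
  U = {p95}, X ∖ U = {p93, p94} — both open, so U is clopen.
  U = {p93, p94}, X ∖ U = {p95} — both open, so U is clopen.
  U = {p93, p95}, X ∖ U = {p94} — both open, so U is clopen.
  U = {p94, p95}, X ∖ U = {p93} — both open, so U is clopen.
  U = {p93, p94, p95}, X ∖ U = ∅ — both open, so U is clopen.
Nontrivial clopen(s) exist: e.g. {p94, p95}. So (X, τ) is disconnected.
Compute connected components by grouping points that agree on all clopens:
  component: {p93}
  component: {p94}
  component: {p95}


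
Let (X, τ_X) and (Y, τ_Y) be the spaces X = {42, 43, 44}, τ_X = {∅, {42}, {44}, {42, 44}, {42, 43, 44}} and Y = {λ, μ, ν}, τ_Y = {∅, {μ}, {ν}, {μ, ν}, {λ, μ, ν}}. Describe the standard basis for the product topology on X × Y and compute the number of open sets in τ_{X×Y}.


Basis B = {∅ × ∅, {42} × {μ}, {42} × {ν}, {44} × {μ}, {44} × {ν}, {42} × {μ, ν}, {42, 44} × {μ}, {42, 44} × {ν}, {44} × {μ, ν}, {42} × {λ, μ, ν}, {42, 43, 44} × {μ}, {42, 43, 44} × {ν}, {44} × {λ, μ, ν}, {42, 44} × {μ, ν}, {42, 44} × {λ, μ, ν}, {42, 43, 44} × {μ, ν}, {42, 43, 44} × {λ, μ, ν}}; |τ_{X×Y}| = 48.

Enumerate products U × V with U ∈ τ_X, V ∈ τ_Y (deduplicated):
  ∅ × ∅ = {} (∅)
  {42} × {μ} = {(42,μ)}
  {42} × {ν} = {(42,ν)}
  {44} × {μ} = {(44,μ)}
  {44} × {ν} = {(44,ν)}
  {42} × {μ, ν} = {(42,μ), (42,ν)}
  {42, 44} × {μ} = {(42,μ), (44,μ)}
  {42, 44} × {ν} = {(42,ν), (44,ν)}
  {44} × {μ, ν} = {(44,μ), (44,ν)}
  {42} × {λ, μ, ν} = {(42,λ), (42,μ), (42,ν)}
  {42, 43, 44} × {μ} = {(42,μ), (43,μ), (44,μ)}
  {42, 43, 44} × {ν} = {(42,ν), (43,ν), (44,ν)}
  {44} × {λ, μ, ν} = {(44,λ), (44,μ), (44,ν)}
  {42, 44} × {μ, ν} = {(42,μ), (42,ν), (44,μ), (44,ν)}
  {42, 44} × {λ, μ, ν} = {(42,λ), (42,μ), (42,ν), (44,λ), (44,μ), (44,ν)}
  {42, 43, 44} × {μ, ν} = {(42,μ), (42,ν), (43,μ), (43,ν), (44,μ), (44,ν)}
  {42, 43, 44} × {λ, μ, ν} = {(42,λ), (42,μ), (42,ν), (43,λ), (43,μ), (43,ν), (44,λ), (44,μ), (44,ν)}
These 17 distinct sets form the basis B.
Close under arbitrary unions to get τ_{X×Y}; counting gives |τ_{X×Y}| = 48.


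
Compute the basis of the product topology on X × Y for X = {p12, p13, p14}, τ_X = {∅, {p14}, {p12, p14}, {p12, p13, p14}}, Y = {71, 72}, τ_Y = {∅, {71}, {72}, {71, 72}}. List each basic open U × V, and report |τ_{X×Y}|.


Basis B = {∅ × ∅, {p14} × {71}, {p14} × {72}, {p12, p14} × {71}, {p12, p14} × {72}, {p14} × {71, 72}, {p12, p13, p14} × {71}, {p12, p13, p14} × {72}, {p12, p14} × {71, 72}, {p12, p13, p14} × {71, 72}}; |τ_{X×Y}| = 16.

Enumerate products U × V with U ∈ τ_X, V ∈ τ_Y (deduplicated):
  ∅ × ∅ = {} (∅)
  {p14} × {71} = {(p14,71)}
  {p14} × {72} = {(p14,72)}
  {p12, p14} × {71} = {(p12,71), (p14,71)}
  {p12, p14} × {72} = {(p12,72), (p14,72)}
  {p14} × {71, 72} = {(p14,71), (p14,72)}
  {p12, p13, p14} × {71} = {(p12,71), (p13,71), (p14,71)}
  {p12, p13, p14} × {72} = {(p12,72), (p13,72), (p14,72)}
  {p12, p14} × {71, 72} = {(p12,71), (p12,72), (p14,71), (p14,72)}
  {p12, p13, p14} × {71, 72} = {(p12,71), (p12,72), (p13,71), (p13,72), (p14,71), (p14,72)}
These 10 distinct sets form the basis B.
Close under arbitrary unions to get τ_{X×Y}; counting gives |τ_{X×Y}| = 16.


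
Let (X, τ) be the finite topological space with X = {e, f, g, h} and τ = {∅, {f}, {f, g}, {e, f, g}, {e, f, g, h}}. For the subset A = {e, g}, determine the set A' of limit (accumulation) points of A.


A' = {e, h}

For each x ∈ X, list the open sets U ∈ τ with x ∈ U, then check whether U ∩ (A ∖ {x}) ≠ ∅ for every such U.
  x = e: opens ∋ x are {e, f, g}, {e, f, g, h}; each meets A ∖ {e}, so x IS a limit point.
  x = f: open {f} ∋ x has {f} ∩ (A ∖ {f}) = ∅, so x is NOT a limit point.
  x = g: open {f, g} ∋ x has {f, g} ∩ (A ∖ {g}) = ∅, so x is NOT a limit point.
  x = h: opens ∋ x are {e, f, g, h}; each meets A ∖ {h}, so x IS a limit point.
Collecting: A' = {e, h}.


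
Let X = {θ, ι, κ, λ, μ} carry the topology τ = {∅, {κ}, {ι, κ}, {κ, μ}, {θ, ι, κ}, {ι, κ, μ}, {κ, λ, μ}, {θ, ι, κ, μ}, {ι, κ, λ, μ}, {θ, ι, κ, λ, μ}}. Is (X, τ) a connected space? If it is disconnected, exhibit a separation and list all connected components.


(X, τ) is connected.

Find clopen sets (U ∈ τ with X ∖ U ∈ τ):
  U = ∅, X ∖ U = {θ, ι, κ, λ, μ} — both open, so U is clopen.
  U = {θ, ι, κ, λ, μ}, X ∖ U = ∅ — both open, so U is clopen.
Only trivial clopens (∅ and X) exist, so (X, τ) is connected.
Compute connected components by grouping points that agree on all clopens:
  component: {θ, ι, κ, λ, μ}


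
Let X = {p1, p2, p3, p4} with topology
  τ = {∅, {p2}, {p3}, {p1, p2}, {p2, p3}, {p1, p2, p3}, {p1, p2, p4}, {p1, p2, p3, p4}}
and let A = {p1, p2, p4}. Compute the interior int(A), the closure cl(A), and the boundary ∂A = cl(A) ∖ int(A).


int(A) = {p1, p2, p4}, cl(A) = {p1, p2, p4}, ∂A = ∅.

Closed sets in (X, τ) are complements of opens:
  closed(X, τ) = {∅, {p3}, {p4}, {p1, p4}, {p3, p4}, {p1, p2, p4}, {p1, p3, p4}, {p1, p2, p3, p4}}.
int(A) = ⋃ {U ∈ τ : U ⊆ A}. Opens contained in A: ∅, {p2}, {p1, p2}, {p1, p2, p4}.
Taking the union of these: int(A) = {p1, p2, p4}.
cl(A) = ⋂ {C closed : A ⊆ C}. Closed sets containing A: {p1, p2, p4}, {p1, p2, p3, p4}.
Intersecting these: cl(A) = {p1, p2, p4}.
∂A = cl(A) ∖ int(A) = {p1, p2, p4} ∖ {p1, p2, p4} = ∅.
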